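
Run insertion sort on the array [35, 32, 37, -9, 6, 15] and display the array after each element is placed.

First element 35 is already 'sorted'
Insert 32: shifted 1 elements -> [32, 35, 37, -9, 6, 15]
Insert 37: shifted 0 elements -> [32, 35, 37, -9, 6, 15]
Insert -9: shifted 3 elements -> [-9, 32, 35, 37, 6, 15]
Insert 6: shifted 3 elements -> [-9, 6, 32, 35, 37, 15]
Insert 15: shifted 3 elements -> [-9, 6, 15, 32, 35, 37]


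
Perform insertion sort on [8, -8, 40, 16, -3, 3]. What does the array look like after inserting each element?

First element 8 is already 'sorted'
Insert -8: shifted 1 elements -> [-8, 8, 40, 16, -3, 3]
Insert 40: shifted 0 elements -> [-8, 8, 40, 16, -3, 3]
Insert 16: shifted 1 elements -> [-8, 8, 16, 40, -3, 3]
Insert -3: shifted 3 elements -> [-8, -3, 8, 16, 40, 3]
Insert 3: shifted 3 elements -> [-8, -3, 3, 8, 16, 40]


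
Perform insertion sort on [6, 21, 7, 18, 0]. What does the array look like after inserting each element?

First element 6 is already 'sorted'
Insert 21: shifted 0 elements -> [6, 21, 7, 18, 0]
Insert 7: shifted 1 elements -> [6, 7, 21, 18, 0]
Insert 18: shifted 1 elements -> [6, 7, 18, 21, 0]
Insert 0: shifted 4 elements -> [0, 6, 7, 18, 21]


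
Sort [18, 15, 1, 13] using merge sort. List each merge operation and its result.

Divide and conquer:
  Merge [18] + [15] -> [15, 18]
  Merge [1] + [13] -> [1, 13]
  Merge [15, 18] + [1, 13] -> [1, 13, 15, 18]


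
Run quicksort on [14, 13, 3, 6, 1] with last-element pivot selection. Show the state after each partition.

Partition 1: pivot=1 at index 0 -> [1, 13, 3, 6, 14]
Partition 2: pivot=14 at index 4 -> [1, 13, 3, 6, 14]
Partition 3: pivot=6 at index 2 -> [1, 3, 6, 13, 14]


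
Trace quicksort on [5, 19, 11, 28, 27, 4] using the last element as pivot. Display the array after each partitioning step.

Partition 1: pivot=4 at index 0 -> [4, 19, 11, 28, 27, 5]
Partition 2: pivot=5 at index 1 -> [4, 5, 11, 28, 27, 19]
Partition 3: pivot=19 at index 3 -> [4, 5, 11, 19, 27, 28]
Partition 4: pivot=28 at index 5 -> [4, 5, 11, 19, 27, 28]


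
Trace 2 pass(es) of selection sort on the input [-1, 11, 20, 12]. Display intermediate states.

Pass 1: Select minimum -1 at index 0, swap -> [-1, 11, 20, 12]
Pass 2: Select minimum 11 at index 1, swap -> [-1, 11, 20, 12]


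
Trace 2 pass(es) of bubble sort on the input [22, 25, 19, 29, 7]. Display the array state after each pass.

After pass 1: [22, 19, 25, 7, 29] (2 swaps)
After pass 2: [19, 22, 7, 25, 29] (2 swaps)
Total swaps: 4


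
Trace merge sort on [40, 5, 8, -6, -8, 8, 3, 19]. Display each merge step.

Divide and conquer:
  Merge [40] + [5] -> [5, 40]
  Merge [8] + [-6] -> [-6, 8]
  Merge [5, 40] + [-6, 8] -> [-6, 5, 8, 40]
  Merge [-8] + [8] -> [-8, 8]
  Merge [3] + [19] -> [3, 19]
  Merge [-8, 8] + [3, 19] -> [-8, 3, 8, 19]
  Merge [-6, 5, 8, 40] + [-8, 3, 8, 19] -> [-8, -6, 3, 5, 8, 8, 19, 40]


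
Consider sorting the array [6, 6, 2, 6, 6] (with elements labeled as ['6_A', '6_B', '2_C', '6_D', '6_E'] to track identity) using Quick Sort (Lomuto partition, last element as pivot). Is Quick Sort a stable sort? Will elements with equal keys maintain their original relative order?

Trace Quick Sort on the labeled array (the key is the number; the letter only tracks identity):
  Partition indices 0..4 around pivot 6_E -> [6_A, 6_B, 2_C, 6_D, 6_E]
  Partition indices 0..3 around pivot 6_D -> [6_A, 6_B, 2_C, 6_D, 6_E]
  Partition indices 0..2 around pivot 2_C -> [2_C, 6_B, 6_A, 6_D, 6_E]
  Partition indices 1..2 around pivot 6_A -> [2_C, 6_B, 6_A, 6_D, 6_E]
Final order: [2_C, 6_B, 6_A, 6_D, 6_E]
Equal keys:
  value 6: originally 6_A, 6_B, 6_D, 6_E; after sorting 6_B, 6_A, 6_D, 6_E -> order changed
Equal keys were reordered, so Quick Sort is not stable: partition swaps elements across long distances and can reorder equal keys. (One such input is enough; an unstable sort may happen to preserve order on other inputs, but it gives no guarantee.)
Answer: Not stable


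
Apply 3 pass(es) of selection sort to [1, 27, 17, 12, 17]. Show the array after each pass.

Pass 1: Select minimum 1 at index 0, swap -> [1, 27, 17, 12, 17]
Pass 2: Select minimum 12 at index 3, swap -> [1, 12, 17, 27, 17]
Pass 3: Select minimum 17 at index 2, swap -> [1, 12, 17, 27, 17]


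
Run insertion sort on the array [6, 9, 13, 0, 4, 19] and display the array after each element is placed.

First element 6 is already 'sorted'
Insert 9: shifted 0 elements -> [6, 9, 13, 0, 4, 19]
Insert 13: shifted 0 elements -> [6, 9, 13, 0, 4, 19]
Insert 0: shifted 3 elements -> [0, 6, 9, 13, 4, 19]
Insert 4: shifted 3 elements -> [0, 4, 6, 9, 13, 19]
Insert 19: shifted 0 elements -> [0, 4, 6, 9, 13, 19]


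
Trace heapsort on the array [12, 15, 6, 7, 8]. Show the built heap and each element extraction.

Build heap: [15, 12, 6, 7, 8]
Extract 15: [12, 8, 6, 7, 15]
Extract 12: [8, 7, 6, 12, 15]
Extract 8: [7, 6, 8, 12, 15]
Extract 7: [6, 7, 8, 12, 15]


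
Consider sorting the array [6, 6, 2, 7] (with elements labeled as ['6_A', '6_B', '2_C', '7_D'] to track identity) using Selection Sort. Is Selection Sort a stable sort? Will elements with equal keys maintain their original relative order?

Trace Selection Sort on the labeled array (the key is the number; the letter only tracks identity):
  Pass 1: minimum of unsorted part is 2_C at index 2; swap it with 6_A at index 0 -> [2_C, 6_B, 6_A, 7_D]
  Pass 2: minimum 6_B is already at index 1; no swap -> [2_C, 6_B, 6_A, 7_D]
  Pass 3: minimum 6_A is already at index 2; no swap -> [2_C, 6_B, 6_A, 7_D]
Final order: [2_C, 6_B, 6_A, 7_D]
Equal keys:
  value 6: originally 6_A, 6_B; after sorting 6_B, 6_A -> order changed
Equal keys were reordered, so Selection Sort is not stable: the long-range swap that moves the minimum into place can carry an element past an equal key. (One such input is enough; an unstable sort may happen to preserve order on other inputs, but it gives no guarantee.)
Answer: Not stable


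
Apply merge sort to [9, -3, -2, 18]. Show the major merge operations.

Divide and conquer:
  Merge [9] + [-3] -> [-3, 9]
  Merge [-2] + [18] -> [-2, 18]
  Merge [-3, 9] + [-2, 18] -> [-3, -2, 9, 18]


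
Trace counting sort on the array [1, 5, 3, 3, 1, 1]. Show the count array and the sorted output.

Count array: [0, 3, 0, 2, 0, 1]
(count[i] = number of elements equal to i)
Cumulative count: [0, 3, 3, 5, 5, 6]
Sorted: [1, 1, 1, 3, 3, 5]


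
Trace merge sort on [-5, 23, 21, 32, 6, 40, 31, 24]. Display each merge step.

Divide and conquer:
  Merge [-5] + [23] -> [-5, 23]
  Merge [21] + [32] -> [21, 32]
  Merge [-5, 23] + [21, 32] -> [-5, 21, 23, 32]
  Merge [6] + [40] -> [6, 40]
  Merge [31] + [24] -> [24, 31]
  Merge [6, 40] + [24, 31] -> [6, 24, 31, 40]
  Merge [-5, 21, 23, 32] + [6, 24, 31, 40] -> [-5, 6, 21, 23, 24, 31, 32, 40]


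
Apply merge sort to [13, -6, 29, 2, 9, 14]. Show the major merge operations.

Divide and conquer:
  Merge [-6] + [29] -> [-6, 29]
  Merge [13] + [-6, 29] -> [-6, 13, 29]
  Merge [9] + [14] -> [9, 14]
  Merge [2] + [9, 14] -> [2, 9, 14]
  Merge [-6, 13, 29] + [2, 9, 14] -> [-6, 2, 9, 13, 14, 29]


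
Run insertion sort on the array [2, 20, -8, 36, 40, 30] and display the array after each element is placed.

First element 2 is already 'sorted'
Insert 20: shifted 0 elements -> [2, 20, -8, 36, 40, 30]
Insert -8: shifted 2 elements -> [-8, 2, 20, 36, 40, 30]
Insert 36: shifted 0 elements -> [-8, 2, 20, 36, 40, 30]
Insert 40: shifted 0 elements -> [-8, 2, 20, 36, 40, 30]
Insert 30: shifted 2 elements -> [-8, 2, 20, 30, 36, 40]


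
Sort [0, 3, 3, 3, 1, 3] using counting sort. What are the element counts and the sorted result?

Count array: [1, 1, 0, 4]
(count[i] = number of elements equal to i)
Cumulative count: [1, 2, 2, 6]
Sorted: [0, 1, 3, 3, 3, 3]


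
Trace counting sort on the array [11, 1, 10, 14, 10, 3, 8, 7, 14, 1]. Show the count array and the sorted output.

Count array: [0, 2, 0, 1, 0, 0, 0, 1, 1, 0, 2, 1, 0, 0, 2]
(count[i] = number of elements equal to i)
Cumulative count: [0, 2, 2, 3, 3, 3, 3, 4, 5, 5, 7, 8, 8, 8, 10]
Sorted: [1, 1, 3, 7, 8, 10, 10, 11, 14, 14]


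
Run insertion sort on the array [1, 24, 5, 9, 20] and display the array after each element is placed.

First element 1 is already 'sorted'
Insert 24: shifted 0 elements -> [1, 24, 5, 9, 20]
Insert 5: shifted 1 elements -> [1, 5, 24, 9, 20]
Insert 9: shifted 1 elements -> [1, 5, 9, 24, 20]
Insert 20: shifted 1 elements -> [1, 5, 9, 20, 24]


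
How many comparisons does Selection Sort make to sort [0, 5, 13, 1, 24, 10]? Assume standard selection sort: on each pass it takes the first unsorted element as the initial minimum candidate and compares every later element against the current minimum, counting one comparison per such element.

Pass 1: scan indices 1..5 for the minimum = 5 comparison(s); min is 0, place at index 0 -> [0, 5, 13, 1, 24, 10]
Pass 2: scan indices 2..5 for the minimum = 4 comparison(s); min is 1, place at index 1 -> [0, 1, 13, 5, 24, 10]
Pass 3: scan indices 3..5 for the minimum = 3 comparison(s); min is 5, place at index 2 -> [0, 1, 5, 13, 24, 10]
Pass 4: scan indices 4..5 for the minimum = 2 comparison(s); min is 10, place at index 3 -> [0, 1, 5, 10, 24, 13]
Pass 5: scan indices 5..5 for the minimum = 1 comparison(s); min is 13, place at index 4 -> [0, 1, 5, 10, 13, 24]
Selection sort always scans the whole unsorted suffix, so the count is (n-1) + (n-2) + ... + 1 = n(n-1)/2 = 6*5/2 = 15 regardless of the input order.
Total comparisons: 5 + 4 + 3 + 2 + 1 = 15


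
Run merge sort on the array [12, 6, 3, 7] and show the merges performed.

Divide and conquer:
  Merge [12] + [6] -> [6, 12]
  Merge [3] + [7] -> [3, 7]
  Merge [6, 12] + [3, 7] -> [3, 6, 7, 12]


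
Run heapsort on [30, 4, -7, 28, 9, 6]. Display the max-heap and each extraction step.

Build heap: [30, 28, 6, 4, 9, -7]
Extract 30: [28, 9, 6, 4, -7, 30]
Extract 28: [9, 4, 6, -7, 28, 30]
Extract 9: [6, 4, -7, 9, 28, 30]
Extract 6: [4, -7, 6, 9, 28, 30]
Extract 4: [-7, 4, 6, 9, 28, 30]


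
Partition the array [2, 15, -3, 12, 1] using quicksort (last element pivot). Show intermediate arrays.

Partition 1: pivot=1 at index 1 -> [-3, 1, 2, 12, 15]
Partition 2: pivot=15 at index 4 -> [-3, 1, 2, 12, 15]
Partition 3: pivot=12 at index 3 -> [-3, 1, 2, 12, 15]


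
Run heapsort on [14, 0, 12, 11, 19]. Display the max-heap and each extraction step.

Build heap: [19, 14, 12, 11, 0]
Extract 19: [14, 11, 12, 0, 19]
Extract 14: [12, 11, 0, 14, 19]
Extract 12: [11, 0, 12, 14, 19]
Extract 11: [0, 11, 12, 14, 19]


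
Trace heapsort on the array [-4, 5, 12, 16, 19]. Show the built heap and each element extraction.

Build heap: [19, 16, 12, -4, 5]
Extract 19: [16, 5, 12, -4, 19]
Extract 16: [12, 5, -4, 16, 19]
Extract 12: [5, -4, 12, 16, 19]
Extract 5: [-4, 5, 12, 16, 19]


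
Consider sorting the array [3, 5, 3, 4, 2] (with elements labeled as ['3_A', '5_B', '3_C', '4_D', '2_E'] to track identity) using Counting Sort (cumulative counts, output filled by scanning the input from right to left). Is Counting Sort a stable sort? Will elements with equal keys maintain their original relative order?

Trace Counting Sort on the labeled array (the key is the number; the letter only tracks identity):
  Counts for values 0..5: [0, 0, 1, 2, 1, 1]
  Cumulative counts: [0, 0, 1, 3, 4, 5]
  Scan right to left: place 2_E at output index 0
  Scan right to left: place 4_D at output index 3
  Scan right to left: place 3_C at output index 2
  Scan right to left: place 5_B at output index 4
  Scan right to left: place 3_A at output index 1
  Output: [2_E, 3_A, 3_C, 4_D, 5_B]
Equal keys:
  value 3: originally 3_A, 3_C; after sorting 3_A, 3_C -> order preserved
All equal keys kept their original relative order. Counting Sort is stable: scanning the input right to left with decreasing cumulative counts places later duplicates at later output positions.
Answer: Stable


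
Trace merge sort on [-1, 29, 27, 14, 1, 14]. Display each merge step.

Divide and conquer:
  Merge [29] + [27] -> [27, 29]
  Merge [-1] + [27, 29] -> [-1, 27, 29]
  Merge [1] + [14] -> [1, 14]
  Merge [14] + [1, 14] -> [1, 14, 14]
  Merge [-1, 27, 29] + [1, 14, 14] -> [-1, 1, 14, 14, 27, 29]


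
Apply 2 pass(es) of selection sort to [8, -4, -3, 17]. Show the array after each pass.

Pass 1: Select minimum -4 at index 1, swap -> [-4, 8, -3, 17]
Pass 2: Select minimum -3 at index 2, swap -> [-4, -3, 8, 17]


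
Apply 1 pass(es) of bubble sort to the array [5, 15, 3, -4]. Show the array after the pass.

After pass 1: [5, 3, -4, 15] (2 swaps)
Total swaps: 2


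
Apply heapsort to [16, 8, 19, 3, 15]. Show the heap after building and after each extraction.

Build heap: [19, 15, 16, 3, 8]
Extract 19: [16, 15, 8, 3, 19]
Extract 16: [15, 3, 8, 16, 19]
Extract 15: [8, 3, 15, 16, 19]
Extract 8: [3, 8, 15, 16, 19]


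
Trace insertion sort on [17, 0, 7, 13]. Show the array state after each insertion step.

First element 17 is already 'sorted'
Insert 0: shifted 1 elements -> [0, 17, 7, 13]
Insert 7: shifted 1 elements -> [0, 7, 17, 13]
Insert 13: shifted 1 elements -> [0, 7, 13, 17]


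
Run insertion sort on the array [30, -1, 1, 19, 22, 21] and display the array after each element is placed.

First element 30 is already 'sorted'
Insert -1: shifted 1 elements -> [-1, 30, 1, 19, 22, 21]
Insert 1: shifted 1 elements -> [-1, 1, 30, 19, 22, 21]
Insert 19: shifted 1 elements -> [-1, 1, 19, 30, 22, 21]
Insert 22: shifted 1 elements -> [-1, 1, 19, 22, 30, 21]
Insert 21: shifted 2 elements -> [-1, 1, 19, 21, 22, 30]


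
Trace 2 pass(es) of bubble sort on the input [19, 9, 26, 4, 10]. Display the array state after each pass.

After pass 1: [9, 19, 4, 10, 26] (3 swaps)
After pass 2: [9, 4, 10, 19, 26] (2 swaps)
Total swaps: 5


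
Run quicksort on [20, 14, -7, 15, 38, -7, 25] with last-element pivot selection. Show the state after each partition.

Partition 1: pivot=25 at index 5 -> [20, 14, -7, 15, -7, 25, 38]
Partition 2: pivot=-7 at index 1 -> [-7, -7, 20, 15, 14, 25, 38]
Partition 3: pivot=14 at index 2 -> [-7, -7, 14, 15, 20, 25, 38]
Partition 4: pivot=20 at index 4 -> [-7, -7, 14, 15, 20, 25, 38]


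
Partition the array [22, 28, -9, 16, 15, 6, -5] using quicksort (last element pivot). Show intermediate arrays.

Partition 1: pivot=-5 at index 1 -> [-9, -5, 22, 16, 15, 6, 28]
Partition 2: pivot=28 at index 6 -> [-9, -5, 22, 16, 15, 6, 28]
Partition 3: pivot=6 at index 2 -> [-9, -5, 6, 16, 15, 22, 28]
Partition 4: pivot=22 at index 5 -> [-9, -5, 6, 16, 15, 22, 28]
Partition 5: pivot=15 at index 3 -> [-9, -5, 6, 15, 16, 22, 28]


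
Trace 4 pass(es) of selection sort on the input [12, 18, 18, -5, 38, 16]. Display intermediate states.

Pass 1: Select minimum -5 at index 3, swap -> [-5, 18, 18, 12, 38, 16]
Pass 2: Select minimum 12 at index 3, swap -> [-5, 12, 18, 18, 38, 16]
Pass 3: Select minimum 16 at index 5, swap -> [-5, 12, 16, 18, 38, 18]
Pass 4: Select minimum 18 at index 3, swap -> [-5, 12, 16, 18, 38, 18]


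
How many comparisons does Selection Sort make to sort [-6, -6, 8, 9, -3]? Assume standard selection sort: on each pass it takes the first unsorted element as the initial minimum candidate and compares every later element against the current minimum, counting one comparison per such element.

Pass 1: scan indices 1..4 for the minimum = 4 comparison(s); min is -6, place at index 0 -> [-6, -6, 8, 9, -3]
Pass 2: scan indices 2..4 for the minimum = 3 comparison(s); min is -6, place at index 1 -> [-6, -6, 8, 9, -3]
Pass 3: scan indices 3..4 for the minimum = 2 comparison(s); min is -3, place at index 2 -> [-6, -6, -3, 9, 8]
Pass 4: scan indices 4..4 for the minimum = 1 comparison(s); min is 8, place at index 3 -> [-6, -6, -3, 8, 9]
Selection sort always scans the whole unsorted suffix, so the count is (n-1) + (n-2) + ... + 1 = n(n-1)/2 = 5*4/2 = 10 regardless of the input order.
Total comparisons: 4 + 3 + 2 + 1 = 10


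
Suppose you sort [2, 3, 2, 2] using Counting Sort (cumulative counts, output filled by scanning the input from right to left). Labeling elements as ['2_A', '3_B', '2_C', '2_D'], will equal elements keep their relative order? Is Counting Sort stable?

Trace Counting Sort on the labeled array (the key is the number; the letter only tracks identity):
  Counts for values 0..3: [0, 0, 3, 1]
  Cumulative counts: [0, 0, 3, 4]
  Scan right to left: place 2_D at output index 2
  Scan right to left: place 2_C at output index 1
  Scan right to left: place 3_B at output index 3
  Scan right to left: place 2_A at output index 0
  Output: [2_A, 2_C, 2_D, 3_B]
Equal keys:
  value 2: originally 2_A, 2_C, 2_D; after sorting 2_A, 2_C, 2_D -> order preserved
All equal keys kept their original relative order. Counting Sort is stable: scanning the input right to left with decreasing cumulative counts places later duplicates at later output positions.
Answer: Stable


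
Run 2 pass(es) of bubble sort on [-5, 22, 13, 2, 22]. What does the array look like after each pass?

After pass 1: [-5, 13, 2, 22, 22] (2 swaps)
After pass 2: [-5, 2, 13, 22, 22] (1 swaps)
Total swaps: 3


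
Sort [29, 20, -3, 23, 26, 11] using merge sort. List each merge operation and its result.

Divide and conquer:
  Merge [20] + [-3] -> [-3, 20]
  Merge [29] + [-3, 20] -> [-3, 20, 29]
  Merge [26] + [11] -> [11, 26]
  Merge [23] + [11, 26] -> [11, 23, 26]
  Merge [-3, 20, 29] + [11, 23, 26] -> [-3, 11, 20, 23, 26, 29]


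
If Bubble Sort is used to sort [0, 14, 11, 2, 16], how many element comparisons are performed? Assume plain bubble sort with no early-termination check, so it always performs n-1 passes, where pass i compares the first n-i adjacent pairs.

Pass 1: compare adjacent pairs (0,1)..(3,4) = 4 comparison(s), 2 swap(s) -> [0, 11, 2, 14, 16]
Pass 2: compare adjacent pairs (0,1)..(2,3) = 3 comparison(s), 1 swap(s) -> [0, 2, 11, 14, 16]
Pass 3: compare adjacent pairs (0,1)..(1,2) = 2 comparison(s), 0 swap(s) -> [0, 2, 11, 14, 16]
Pass 4: compare adjacent pairs (0,1)..(0,1) = 1 comparison(s), 0 swap(s) -> [0, 2, 11, 14, 16]
Total comparisons: 4 + 3 + 2 + 1 = 10


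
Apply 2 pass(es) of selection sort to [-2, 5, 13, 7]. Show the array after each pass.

Pass 1: Select minimum -2 at index 0, swap -> [-2, 5, 13, 7]
Pass 2: Select minimum 5 at index 1, swap -> [-2, 5, 13, 7]


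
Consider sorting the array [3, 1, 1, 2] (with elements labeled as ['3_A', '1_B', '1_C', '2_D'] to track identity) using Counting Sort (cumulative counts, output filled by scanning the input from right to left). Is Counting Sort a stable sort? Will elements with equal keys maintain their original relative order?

Trace Counting Sort on the labeled array (the key is the number; the letter only tracks identity):
  Counts for values 0..3: [0, 2, 1, 1]
  Cumulative counts: [0, 2, 3, 4]
  Scan right to left: place 2_D at output index 2
  Scan right to left: place 1_C at output index 1
  Scan right to left: place 1_B at output index 0
  Scan right to left: place 3_A at output index 3
  Output: [1_B, 1_C, 2_D, 3_A]
Equal keys:
  value 1: originally 1_B, 1_C; after sorting 1_B, 1_C -> order preserved
All equal keys kept their original relative order. Counting Sort is stable: scanning the input right to left with decreasing cumulative counts places later duplicates at later output positions.
Answer: Stable


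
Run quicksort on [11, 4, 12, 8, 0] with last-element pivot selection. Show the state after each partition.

Partition 1: pivot=0 at index 0 -> [0, 4, 12, 8, 11]
Partition 2: pivot=11 at index 3 -> [0, 4, 8, 11, 12]
Partition 3: pivot=8 at index 2 -> [0, 4, 8, 11, 12]


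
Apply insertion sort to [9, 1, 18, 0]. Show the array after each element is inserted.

First element 9 is already 'sorted'
Insert 1: shifted 1 elements -> [1, 9, 18, 0]
Insert 18: shifted 0 elements -> [1, 9, 18, 0]
Insert 0: shifted 3 elements -> [0, 1, 9, 18]


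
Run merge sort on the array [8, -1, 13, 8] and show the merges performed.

Divide and conquer:
  Merge [8] + [-1] -> [-1, 8]
  Merge [13] + [8] -> [8, 13]
  Merge [-1, 8] + [8, 13] -> [-1, 8, 8, 13]


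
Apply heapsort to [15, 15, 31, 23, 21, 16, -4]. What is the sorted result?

Build heap: [31, 23, 16, 15, 21, 15, -4]
Extract 31: [23, 21, 16, 15, -4, 15, 31]
Extract 23: [21, 15, 16, 15, -4, 23, 31]
Extract 21: [16, 15, -4, 15, 21, 23, 31]
Extract 16: [15, 15, -4, 16, 21, 23, 31]
Extract 15: [15, -4, 15, 16, 21, 23, 31]
Extract 15: [-4, 15, 15, 16, 21, 23, 31]


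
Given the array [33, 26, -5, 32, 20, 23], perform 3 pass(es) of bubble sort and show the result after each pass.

After pass 1: [26, -5, 32, 20, 23, 33] (5 swaps)
After pass 2: [-5, 26, 20, 23, 32, 33] (3 swaps)
After pass 3: [-5, 20, 23, 26, 32, 33] (2 swaps)
Total swaps: 10


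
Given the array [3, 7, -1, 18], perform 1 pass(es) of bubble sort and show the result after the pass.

After pass 1: [3, -1, 7, 18] (1 swaps)
Total swaps: 1


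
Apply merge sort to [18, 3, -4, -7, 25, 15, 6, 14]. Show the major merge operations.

Divide and conquer:
  Merge [18] + [3] -> [3, 18]
  Merge [-4] + [-7] -> [-7, -4]
  Merge [3, 18] + [-7, -4] -> [-7, -4, 3, 18]
  Merge [25] + [15] -> [15, 25]
  Merge [6] + [14] -> [6, 14]
  Merge [15, 25] + [6, 14] -> [6, 14, 15, 25]
  Merge [-7, -4, 3, 18] + [6, 14, 15, 25] -> [-7, -4, 3, 6, 14, 15, 18, 25]


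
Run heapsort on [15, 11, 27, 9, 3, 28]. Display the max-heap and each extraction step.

Build heap: [28, 11, 27, 9, 3, 15]
Extract 28: [27, 11, 15, 9, 3, 28]
Extract 27: [15, 11, 3, 9, 27, 28]
Extract 15: [11, 9, 3, 15, 27, 28]
Extract 11: [9, 3, 11, 15, 27, 28]
Extract 9: [3, 9, 11, 15, 27, 28]


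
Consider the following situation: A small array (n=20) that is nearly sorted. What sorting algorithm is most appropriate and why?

Best choice: Insertion sort
Reason: Insertion sort is O(n) for nearly sorted arrays and has low overhead


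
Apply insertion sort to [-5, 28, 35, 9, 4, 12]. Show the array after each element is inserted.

First element -5 is already 'sorted'
Insert 28: shifted 0 elements -> [-5, 28, 35, 9, 4, 12]
Insert 35: shifted 0 elements -> [-5, 28, 35, 9, 4, 12]
Insert 9: shifted 2 elements -> [-5, 9, 28, 35, 4, 12]
Insert 4: shifted 3 elements -> [-5, 4, 9, 28, 35, 12]
Insert 12: shifted 2 elements -> [-5, 4, 9, 12, 28, 35]


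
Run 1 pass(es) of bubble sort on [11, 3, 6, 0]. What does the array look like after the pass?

After pass 1: [3, 6, 0, 11] (3 swaps)
Total swaps: 3


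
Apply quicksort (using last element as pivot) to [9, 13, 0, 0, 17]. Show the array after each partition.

Partition 1: pivot=17 at index 4 -> [9, 13, 0, 0, 17]
Partition 2: pivot=0 at index 1 -> [0, 0, 9, 13, 17]
Partition 3: pivot=13 at index 3 -> [0, 0, 9, 13, 17]


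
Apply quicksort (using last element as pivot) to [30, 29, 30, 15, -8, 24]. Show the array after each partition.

Partition 1: pivot=24 at index 2 -> [15, -8, 24, 30, 29, 30]
Partition 2: pivot=-8 at index 0 -> [-8, 15, 24, 30, 29, 30]
Partition 3: pivot=30 at index 5 -> [-8, 15, 24, 30, 29, 30]
Partition 4: pivot=29 at index 3 -> [-8, 15, 24, 29, 30, 30]


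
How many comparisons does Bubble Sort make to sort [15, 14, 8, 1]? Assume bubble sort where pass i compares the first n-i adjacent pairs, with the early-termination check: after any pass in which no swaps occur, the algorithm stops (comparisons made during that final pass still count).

Pass 1: compare adjacent pairs (0,1)..(2,3) = 3 comparison(s), 3 swap(s) -> [14, 8, 1, 15]
Pass 2: compare adjacent pairs (0,1)..(1,2) = 2 comparison(s), 2 swap(s) -> [8, 1, 14, 15]
Pass 3: compare adjacent pairs (0,1)..(0,1) = 1 comparison(s), 1 swap(s) -> [1, 8, 14, 15]
Every pass made at least one swap, so all n-1 passes run.
Total comparisons: 3 + 2 + 1 = 6


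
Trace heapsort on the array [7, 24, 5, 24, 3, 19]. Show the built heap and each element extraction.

Build heap: [24, 24, 19, 7, 3, 5]
Extract 24: [24, 7, 19, 5, 3, 24]
Extract 24: [19, 7, 3, 5, 24, 24]
Extract 19: [7, 5, 3, 19, 24, 24]
Extract 7: [5, 3, 7, 19, 24, 24]
Extract 5: [3, 5, 7, 19, 24, 24]


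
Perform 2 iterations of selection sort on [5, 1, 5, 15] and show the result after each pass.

Pass 1: Select minimum 1 at index 1, swap -> [1, 5, 5, 15]
Pass 2: Select minimum 5 at index 1, swap -> [1, 5, 5, 15]


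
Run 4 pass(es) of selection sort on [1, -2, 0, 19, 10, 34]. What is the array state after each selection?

Pass 1: Select minimum -2 at index 1, swap -> [-2, 1, 0, 19, 10, 34]
Pass 2: Select minimum 0 at index 2, swap -> [-2, 0, 1, 19, 10, 34]
Pass 3: Select minimum 1 at index 2, swap -> [-2, 0, 1, 19, 10, 34]
Pass 4: Select minimum 10 at index 4, swap -> [-2, 0, 1, 10, 19, 34]


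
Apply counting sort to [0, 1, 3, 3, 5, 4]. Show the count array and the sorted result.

Count array: [1, 1, 0, 2, 1, 1]
(count[i] = number of elements equal to i)
Cumulative count: [1, 2, 2, 4, 5, 6]
Sorted: [0, 1, 3, 3, 4, 5]


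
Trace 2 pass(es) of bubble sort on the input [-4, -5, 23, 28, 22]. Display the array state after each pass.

After pass 1: [-5, -4, 23, 22, 28] (2 swaps)
After pass 2: [-5, -4, 22, 23, 28] (1 swaps)
Total swaps: 3


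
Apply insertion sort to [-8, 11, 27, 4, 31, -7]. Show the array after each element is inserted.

First element -8 is already 'sorted'
Insert 11: shifted 0 elements -> [-8, 11, 27, 4, 31, -7]
Insert 27: shifted 0 elements -> [-8, 11, 27, 4, 31, -7]
Insert 4: shifted 2 elements -> [-8, 4, 11, 27, 31, -7]
Insert 31: shifted 0 elements -> [-8, 4, 11, 27, 31, -7]
Insert -7: shifted 4 elements -> [-8, -7, 4, 11, 27, 31]


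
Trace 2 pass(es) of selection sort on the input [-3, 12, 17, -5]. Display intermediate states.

Pass 1: Select minimum -5 at index 3, swap -> [-5, 12, 17, -3]
Pass 2: Select minimum -3 at index 3, swap -> [-5, -3, 17, 12]


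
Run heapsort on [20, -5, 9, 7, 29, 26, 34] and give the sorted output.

Build heap: [34, 29, 26, 7, -5, 20, 9]
Extract 34: [29, 9, 26, 7, -5, 20, 34]
Extract 29: [26, 9, 20, 7, -5, 29, 34]
Extract 26: [20, 9, -5, 7, 26, 29, 34]
Extract 20: [9, 7, -5, 20, 26, 29, 34]
Extract 9: [7, -5, 9, 20, 26, 29, 34]
Extract 7: [-5, 7, 9, 20, 26, 29, 34]


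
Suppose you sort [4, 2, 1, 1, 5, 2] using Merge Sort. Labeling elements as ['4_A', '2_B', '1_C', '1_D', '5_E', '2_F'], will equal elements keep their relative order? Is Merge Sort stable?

Trace Merge Sort on the labeled array (the key is the number; the letter only tracks identity):
  Merge [2_B] + [1_C] -> [1_C, 2_B]
  Merge [4_A] + [1_C, 2_B] -> [1_C, 2_B, 4_A]
  Merge [5_E] + [2_F] -> [2_F, 5_E]
  Merge [1_D] + [2_F, 5_E] -> [1_D, 2_F, 5_E]
  Merge [1_C, 2_B, 4_A] + [1_D, 2_F, 5_E] -> [1_C, 1_D, 2_B, 2_F, 4_A, 5_E]
Final order: [1_C, 1_D, 2_B, 2_F, 4_A, 5_E]
Equal keys:
  value 1: originally 1_C, 1_D; after sorting 1_C, 1_D -> order preserved
  value 2: originally 2_B, 2_F; after sorting 2_B, 2_F -> order preserved
All equal keys kept their original relative order. Merge Sort is stable: when the heads of the two halves are equal the merge takes from the left half first.
Answer: Stable


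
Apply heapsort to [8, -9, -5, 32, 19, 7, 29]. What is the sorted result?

Build heap: [32, 19, 29, -9, 8, 7, -5]
Extract 32: [29, 19, 7, -9, 8, -5, 32]
Extract 29: [19, 8, 7, -9, -5, 29, 32]
Extract 19: [8, -5, 7, -9, 19, 29, 32]
Extract 8: [7, -5, -9, 8, 19, 29, 32]
Extract 7: [-5, -9, 7, 8, 19, 29, 32]
Extract -5: [-9, -5, 7, 8, 19, 29, 32]


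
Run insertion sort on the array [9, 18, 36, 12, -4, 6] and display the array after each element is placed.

First element 9 is already 'sorted'
Insert 18: shifted 0 elements -> [9, 18, 36, 12, -4, 6]
Insert 36: shifted 0 elements -> [9, 18, 36, 12, -4, 6]
Insert 12: shifted 2 elements -> [9, 12, 18, 36, -4, 6]
Insert -4: shifted 4 elements -> [-4, 9, 12, 18, 36, 6]
Insert 6: shifted 4 elements -> [-4, 6, 9, 12, 18, 36]


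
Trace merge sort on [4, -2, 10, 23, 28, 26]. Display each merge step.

Divide and conquer:
  Merge [-2] + [10] -> [-2, 10]
  Merge [4] + [-2, 10] -> [-2, 4, 10]
  Merge [28] + [26] -> [26, 28]
  Merge [23] + [26, 28] -> [23, 26, 28]
  Merge [-2, 4, 10] + [23, 26, 28] -> [-2, 4, 10, 23, 26, 28]


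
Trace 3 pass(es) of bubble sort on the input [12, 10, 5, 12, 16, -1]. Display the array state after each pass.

After pass 1: [10, 5, 12, 12, -1, 16] (3 swaps)
After pass 2: [5, 10, 12, -1, 12, 16] (2 swaps)
After pass 3: [5, 10, -1, 12, 12, 16] (1 swaps)
Total swaps: 6


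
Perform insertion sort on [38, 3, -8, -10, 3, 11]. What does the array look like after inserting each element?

First element 38 is already 'sorted'
Insert 3: shifted 1 elements -> [3, 38, -8, -10, 3, 11]
Insert -8: shifted 2 elements -> [-8, 3, 38, -10, 3, 11]
Insert -10: shifted 3 elements -> [-10, -8, 3, 38, 3, 11]
Insert 3: shifted 1 elements -> [-10, -8, 3, 3, 38, 11]
Insert 11: shifted 1 elements -> [-10, -8, 3, 3, 11, 38]


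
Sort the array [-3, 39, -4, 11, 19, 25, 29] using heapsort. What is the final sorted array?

Build heap: [39, 19, 29, 11, -3, 25, -4]
Extract 39: [29, 19, 25, 11, -3, -4, 39]
Extract 29: [25, 19, -4, 11, -3, 29, 39]
Extract 25: [19, 11, -4, -3, 25, 29, 39]
Extract 19: [11, -3, -4, 19, 25, 29, 39]
Extract 11: [-3, -4, 11, 19, 25, 29, 39]
Extract -3: [-4, -3, 11, 19, 25, 29, 39]


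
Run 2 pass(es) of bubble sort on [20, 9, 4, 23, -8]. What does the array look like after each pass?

After pass 1: [9, 4, 20, -8, 23] (3 swaps)
After pass 2: [4, 9, -8, 20, 23] (2 swaps)
Total swaps: 5


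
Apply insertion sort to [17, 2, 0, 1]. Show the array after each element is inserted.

First element 17 is already 'sorted'
Insert 2: shifted 1 elements -> [2, 17, 0, 1]
Insert 0: shifted 2 elements -> [0, 2, 17, 1]
Insert 1: shifted 2 elements -> [0, 1, 2, 17]


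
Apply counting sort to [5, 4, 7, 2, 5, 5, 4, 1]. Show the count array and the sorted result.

Count array: [0, 1, 1, 0, 2, 3, 0, 1]
(count[i] = number of elements equal to i)
Cumulative count: [0, 1, 2, 2, 4, 7, 7, 8]
Sorted: [1, 2, 4, 4, 5, 5, 5, 7]


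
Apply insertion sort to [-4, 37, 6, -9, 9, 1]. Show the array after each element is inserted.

First element -4 is already 'sorted'
Insert 37: shifted 0 elements -> [-4, 37, 6, -9, 9, 1]
Insert 6: shifted 1 elements -> [-4, 6, 37, -9, 9, 1]
Insert -9: shifted 3 elements -> [-9, -4, 6, 37, 9, 1]
Insert 9: shifted 1 elements -> [-9, -4, 6, 9, 37, 1]
Insert 1: shifted 3 elements -> [-9, -4, 1, 6, 9, 37]


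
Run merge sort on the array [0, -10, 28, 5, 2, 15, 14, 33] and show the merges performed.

Divide and conquer:
  Merge [0] + [-10] -> [-10, 0]
  Merge [28] + [5] -> [5, 28]
  Merge [-10, 0] + [5, 28] -> [-10, 0, 5, 28]
  Merge [2] + [15] -> [2, 15]
  Merge [14] + [33] -> [14, 33]
  Merge [2, 15] + [14, 33] -> [2, 14, 15, 33]
  Merge [-10, 0, 5, 28] + [2, 14, 15, 33] -> [-10, 0, 2, 5, 14, 15, 28, 33]


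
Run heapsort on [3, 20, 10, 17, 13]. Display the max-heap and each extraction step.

Build heap: [20, 17, 10, 3, 13]
Extract 20: [17, 13, 10, 3, 20]
Extract 17: [13, 3, 10, 17, 20]
Extract 13: [10, 3, 13, 17, 20]
Extract 10: [3, 10, 13, 17, 20]


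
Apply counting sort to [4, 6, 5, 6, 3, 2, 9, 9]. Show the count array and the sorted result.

Count array: [0, 0, 1, 1, 1, 1, 2, 0, 0, 2]
(count[i] = number of elements equal to i)
Cumulative count: [0, 0, 1, 2, 3, 4, 6, 6, 6, 8]
Sorted: [2, 3, 4, 5, 6, 6, 9, 9]


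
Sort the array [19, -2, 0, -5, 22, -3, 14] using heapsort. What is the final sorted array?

Build heap: [22, 19, 14, -5, -2, -3, 0]
Extract 22: [19, 0, 14, -5, -2, -3, 22]
Extract 19: [14, 0, -3, -5, -2, 19, 22]
Extract 14: [0, -2, -3, -5, 14, 19, 22]
Extract 0: [-2, -5, -3, 0, 14, 19, 22]
Extract -2: [-3, -5, -2, 0, 14, 19, 22]
Extract -3: [-5, -3, -2, 0, 14, 19, 22]


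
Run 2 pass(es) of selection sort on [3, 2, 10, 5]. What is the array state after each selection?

Pass 1: Select minimum 2 at index 1, swap -> [2, 3, 10, 5]
Pass 2: Select minimum 3 at index 1, swap -> [2, 3, 10, 5]


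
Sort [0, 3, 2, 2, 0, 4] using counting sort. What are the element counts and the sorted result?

Count array: [2, 0, 2, 1, 1]
(count[i] = number of elements equal to i)
Cumulative count: [2, 2, 4, 5, 6]
Sorted: [0, 0, 2, 2, 3, 4]


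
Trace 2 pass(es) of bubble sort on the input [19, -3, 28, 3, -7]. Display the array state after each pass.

After pass 1: [-3, 19, 3, -7, 28] (3 swaps)
After pass 2: [-3, 3, -7, 19, 28] (2 swaps)
Total swaps: 5


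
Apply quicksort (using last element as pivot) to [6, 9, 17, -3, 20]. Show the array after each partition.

Partition 1: pivot=20 at index 4 -> [6, 9, 17, -3, 20]
Partition 2: pivot=-3 at index 0 -> [-3, 9, 17, 6, 20]
Partition 3: pivot=6 at index 1 -> [-3, 6, 17, 9, 20]
Partition 4: pivot=9 at index 2 -> [-3, 6, 9, 17, 20]


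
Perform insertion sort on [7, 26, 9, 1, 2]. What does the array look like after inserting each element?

First element 7 is already 'sorted'
Insert 26: shifted 0 elements -> [7, 26, 9, 1, 2]
Insert 9: shifted 1 elements -> [7, 9, 26, 1, 2]
Insert 1: shifted 3 elements -> [1, 7, 9, 26, 2]
Insert 2: shifted 3 elements -> [1, 2, 7, 9, 26]


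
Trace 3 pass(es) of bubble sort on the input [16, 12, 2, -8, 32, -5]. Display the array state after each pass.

After pass 1: [12, 2, -8, 16, -5, 32] (4 swaps)
After pass 2: [2, -8, 12, -5, 16, 32] (3 swaps)
After pass 3: [-8, 2, -5, 12, 16, 32] (2 swaps)
Total swaps: 9


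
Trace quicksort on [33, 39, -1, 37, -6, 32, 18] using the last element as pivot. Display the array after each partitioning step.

Partition 1: pivot=18 at index 2 -> [-1, -6, 18, 37, 39, 32, 33]
Partition 2: pivot=-6 at index 0 -> [-6, -1, 18, 37, 39, 32, 33]
Partition 3: pivot=33 at index 4 -> [-6, -1, 18, 32, 33, 37, 39]
Partition 4: pivot=39 at index 6 -> [-6, -1, 18, 32, 33, 37, 39]


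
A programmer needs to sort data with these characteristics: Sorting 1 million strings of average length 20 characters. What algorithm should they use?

Best choice: MSD radix sort or Mergesort
Reason: MSD radix sort is a non-comparison sort that buckets the strings by successive character positions, running in time proportional to the total number of characters examined rather than O(n log n) string comparisons; mergesort is a stable O(n log n)-comparison alternative that works for arbitrary variable-length keys


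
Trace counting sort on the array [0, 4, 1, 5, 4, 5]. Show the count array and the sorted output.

Count array: [1, 1, 0, 0, 2, 2]
(count[i] = number of elements equal to i)
Cumulative count: [1, 2, 2, 2, 4, 6]
Sorted: [0, 1, 4, 4, 5, 5]


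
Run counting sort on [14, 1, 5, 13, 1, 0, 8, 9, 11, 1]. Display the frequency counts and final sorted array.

Count array: [1, 3, 0, 0, 0, 1, 0, 0, 1, 1, 0, 1, 0, 1, 1]
(count[i] = number of elements equal to i)
Cumulative count: [1, 4, 4, 4, 4, 5, 5, 5, 6, 7, 7, 8, 8, 9, 10]
Sorted: [0, 1, 1, 1, 5, 8, 9, 11, 13, 14]


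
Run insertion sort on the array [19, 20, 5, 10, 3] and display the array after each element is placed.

First element 19 is already 'sorted'
Insert 20: shifted 0 elements -> [19, 20, 5, 10, 3]
Insert 5: shifted 2 elements -> [5, 19, 20, 10, 3]
Insert 10: shifted 2 elements -> [5, 10, 19, 20, 3]
Insert 3: shifted 4 elements -> [3, 5, 10, 19, 20]


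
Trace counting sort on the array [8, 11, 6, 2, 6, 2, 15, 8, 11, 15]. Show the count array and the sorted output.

Count array: [0, 0, 2, 0, 0, 0, 2, 0, 2, 0, 0, 2, 0, 0, 0, 2]
(count[i] = number of elements equal to i)
Cumulative count: [0, 0, 2, 2, 2, 2, 4, 4, 6, 6, 6, 8, 8, 8, 8, 10]
Sorted: [2, 2, 6, 6, 8, 8, 11, 11, 15, 15]


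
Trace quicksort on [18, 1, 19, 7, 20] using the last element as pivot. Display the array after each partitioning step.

Partition 1: pivot=20 at index 4 -> [18, 1, 19, 7, 20]
Partition 2: pivot=7 at index 1 -> [1, 7, 19, 18, 20]
Partition 3: pivot=18 at index 2 -> [1, 7, 18, 19, 20]


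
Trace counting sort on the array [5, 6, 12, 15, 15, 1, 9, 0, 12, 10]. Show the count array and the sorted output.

Count array: [1, 1, 0, 0, 0, 1, 1, 0, 0, 1, 1, 0, 2, 0, 0, 2]
(count[i] = number of elements equal to i)
Cumulative count: [1, 2, 2, 2, 2, 3, 4, 4, 4, 5, 6, 6, 8, 8, 8, 10]
Sorted: [0, 1, 5, 6, 9, 10, 12, 12, 15, 15]


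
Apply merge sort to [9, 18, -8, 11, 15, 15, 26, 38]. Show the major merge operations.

Divide and conquer:
  Merge [9] + [18] -> [9, 18]
  Merge [-8] + [11] -> [-8, 11]
  Merge [9, 18] + [-8, 11] -> [-8, 9, 11, 18]
  Merge [15] + [15] -> [15, 15]
  Merge [26] + [38] -> [26, 38]
  Merge [15, 15] + [26, 38] -> [15, 15, 26, 38]
  Merge [-8, 9, 11, 18] + [15, 15, 26, 38] -> [-8, 9, 11, 15, 15, 18, 26, 38]


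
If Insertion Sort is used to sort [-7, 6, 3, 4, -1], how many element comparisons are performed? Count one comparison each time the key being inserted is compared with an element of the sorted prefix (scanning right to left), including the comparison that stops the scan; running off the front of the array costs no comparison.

Insert 6: -7 <= 6 (stop) = 1 comparison(s) -> [-7, 6, 3, 4, -1]
Insert 3: 6 > 3 (shift), -7 <= 3 (stop) = 2 comparison(s) -> [-7, 3, 6, 4, -1]
Insert 4: 6 > 4 (shift), 3 <= 4 (stop) = 2 comparison(s) -> [-7, 3, 4, 6, -1]
Insert -1: 6 > -1 (shift), 4 > -1 (shift), 3 > -1 (shift), -7 <= -1 (stop) = 4 comparison(s) -> [-7, -1, 3, 4, 6]
Total comparisons: 1 + 2 + 2 + 4 = 9


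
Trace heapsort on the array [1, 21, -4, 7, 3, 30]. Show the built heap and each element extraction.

Build heap: [30, 21, 1, 7, 3, -4]
Extract 30: [21, 7, 1, -4, 3, 30]
Extract 21: [7, 3, 1, -4, 21, 30]
Extract 7: [3, -4, 1, 7, 21, 30]
Extract 3: [1, -4, 3, 7, 21, 30]
Extract 1: [-4, 1, 3, 7, 21, 30]


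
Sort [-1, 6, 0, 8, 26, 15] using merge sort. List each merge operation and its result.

Divide and conquer:
  Merge [6] + [0] -> [0, 6]
  Merge [-1] + [0, 6] -> [-1, 0, 6]
  Merge [26] + [15] -> [15, 26]
  Merge [8] + [15, 26] -> [8, 15, 26]
  Merge [-1, 0, 6] + [8, 15, 26] -> [-1, 0, 6, 8, 15, 26]


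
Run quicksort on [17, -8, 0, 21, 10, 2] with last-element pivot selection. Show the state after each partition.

Partition 1: pivot=2 at index 2 -> [-8, 0, 2, 21, 10, 17]
Partition 2: pivot=0 at index 1 -> [-8, 0, 2, 21, 10, 17]
Partition 3: pivot=17 at index 4 -> [-8, 0, 2, 10, 17, 21]


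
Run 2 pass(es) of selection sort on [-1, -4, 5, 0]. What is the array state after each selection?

Pass 1: Select minimum -4 at index 1, swap -> [-4, -1, 5, 0]
Pass 2: Select minimum -1 at index 1, swap -> [-4, -1, 5, 0]


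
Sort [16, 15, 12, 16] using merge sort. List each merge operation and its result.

Divide and conquer:
  Merge [16] + [15] -> [15, 16]
  Merge [12] + [16] -> [12, 16]
  Merge [15, 16] + [12, 16] -> [12, 15, 16, 16]


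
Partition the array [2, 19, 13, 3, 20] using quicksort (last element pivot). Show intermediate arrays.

Partition 1: pivot=20 at index 4 -> [2, 19, 13, 3, 20]
Partition 2: pivot=3 at index 1 -> [2, 3, 13, 19, 20]
Partition 3: pivot=19 at index 3 -> [2, 3, 13, 19, 20]


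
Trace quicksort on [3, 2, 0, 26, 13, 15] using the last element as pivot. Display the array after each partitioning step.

Partition 1: pivot=15 at index 4 -> [3, 2, 0, 13, 15, 26]
Partition 2: pivot=13 at index 3 -> [3, 2, 0, 13, 15, 26]
Partition 3: pivot=0 at index 0 -> [0, 2, 3, 13, 15, 26]
Partition 4: pivot=3 at index 2 -> [0, 2, 3, 13, 15, 26]


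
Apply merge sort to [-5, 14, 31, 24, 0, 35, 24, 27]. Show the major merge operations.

Divide and conquer:
  Merge [-5] + [14] -> [-5, 14]
  Merge [31] + [24] -> [24, 31]
  Merge [-5, 14] + [24, 31] -> [-5, 14, 24, 31]
  Merge [0] + [35] -> [0, 35]
  Merge [24] + [27] -> [24, 27]
  Merge [0, 35] + [24, 27] -> [0, 24, 27, 35]
  Merge [-5, 14, 24, 31] + [0, 24, 27, 35] -> [-5, 0, 14, 24, 24, 27, 31, 35]


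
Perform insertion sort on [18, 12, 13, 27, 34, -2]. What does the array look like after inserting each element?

First element 18 is already 'sorted'
Insert 12: shifted 1 elements -> [12, 18, 13, 27, 34, -2]
Insert 13: shifted 1 elements -> [12, 13, 18, 27, 34, -2]
Insert 27: shifted 0 elements -> [12, 13, 18, 27, 34, -2]
Insert 34: shifted 0 elements -> [12, 13, 18, 27, 34, -2]
Insert -2: shifted 5 elements -> [-2, 12, 13, 18, 27, 34]
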